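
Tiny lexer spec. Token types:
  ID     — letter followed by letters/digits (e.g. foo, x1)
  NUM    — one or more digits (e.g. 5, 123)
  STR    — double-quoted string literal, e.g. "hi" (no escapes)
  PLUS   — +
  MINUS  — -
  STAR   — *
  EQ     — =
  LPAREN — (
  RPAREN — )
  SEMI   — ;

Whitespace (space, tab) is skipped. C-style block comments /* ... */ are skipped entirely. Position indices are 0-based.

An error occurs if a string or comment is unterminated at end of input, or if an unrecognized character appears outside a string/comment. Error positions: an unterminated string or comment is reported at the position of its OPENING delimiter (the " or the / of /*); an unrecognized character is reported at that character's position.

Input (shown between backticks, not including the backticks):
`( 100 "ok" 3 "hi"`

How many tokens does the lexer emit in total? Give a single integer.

pos=0: emit LPAREN '('
pos=2: emit NUM '100' (now at pos=5)
pos=6: enter STRING mode
pos=6: emit STR "ok" (now at pos=10)
pos=11: emit NUM '3' (now at pos=12)
pos=13: enter STRING mode
pos=13: emit STR "hi" (now at pos=17)
DONE. 5 tokens: [LPAREN, NUM, STR, NUM, STR]

Answer: 5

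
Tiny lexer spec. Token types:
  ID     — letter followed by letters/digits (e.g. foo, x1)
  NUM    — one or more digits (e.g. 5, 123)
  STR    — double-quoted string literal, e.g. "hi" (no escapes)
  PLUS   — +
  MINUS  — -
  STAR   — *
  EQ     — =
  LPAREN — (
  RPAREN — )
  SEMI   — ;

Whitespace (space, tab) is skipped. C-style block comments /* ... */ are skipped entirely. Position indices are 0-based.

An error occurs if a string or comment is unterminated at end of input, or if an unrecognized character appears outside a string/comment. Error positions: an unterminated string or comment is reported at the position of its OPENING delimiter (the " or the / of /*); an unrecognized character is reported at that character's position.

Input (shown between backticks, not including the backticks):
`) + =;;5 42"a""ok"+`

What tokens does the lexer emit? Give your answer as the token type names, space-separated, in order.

Answer: RPAREN PLUS EQ SEMI SEMI NUM NUM STR STR PLUS

Derivation:
pos=0: emit RPAREN ')'
pos=2: emit PLUS '+'
pos=4: emit EQ '='
pos=5: emit SEMI ';'
pos=6: emit SEMI ';'
pos=7: emit NUM '5' (now at pos=8)
pos=9: emit NUM '42' (now at pos=11)
pos=11: enter STRING mode
pos=11: emit STR "a" (now at pos=14)
pos=14: enter STRING mode
pos=14: emit STR "ok" (now at pos=18)
pos=18: emit PLUS '+'
DONE. 10 tokens: [RPAREN, PLUS, EQ, SEMI, SEMI, NUM, NUM, STR, STR, PLUS]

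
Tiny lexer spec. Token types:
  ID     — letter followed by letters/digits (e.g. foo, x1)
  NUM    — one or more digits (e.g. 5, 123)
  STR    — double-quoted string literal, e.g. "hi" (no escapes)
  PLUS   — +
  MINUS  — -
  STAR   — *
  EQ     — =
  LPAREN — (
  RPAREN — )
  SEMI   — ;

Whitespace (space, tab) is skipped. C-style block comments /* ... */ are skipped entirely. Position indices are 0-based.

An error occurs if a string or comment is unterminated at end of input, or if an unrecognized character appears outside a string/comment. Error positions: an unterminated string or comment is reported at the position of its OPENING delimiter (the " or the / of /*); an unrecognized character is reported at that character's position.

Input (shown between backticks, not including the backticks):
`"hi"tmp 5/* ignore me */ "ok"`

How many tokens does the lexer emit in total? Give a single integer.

pos=0: enter STRING mode
pos=0: emit STR "hi" (now at pos=4)
pos=4: emit ID 'tmp' (now at pos=7)
pos=8: emit NUM '5' (now at pos=9)
pos=9: enter COMMENT mode (saw '/*')
exit COMMENT mode (now at pos=24)
pos=25: enter STRING mode
pos=25: emit STR "ok" (now at pos=29)
DONE. 4 tokens: [STR, ID, NUM, STR]

Answer: 4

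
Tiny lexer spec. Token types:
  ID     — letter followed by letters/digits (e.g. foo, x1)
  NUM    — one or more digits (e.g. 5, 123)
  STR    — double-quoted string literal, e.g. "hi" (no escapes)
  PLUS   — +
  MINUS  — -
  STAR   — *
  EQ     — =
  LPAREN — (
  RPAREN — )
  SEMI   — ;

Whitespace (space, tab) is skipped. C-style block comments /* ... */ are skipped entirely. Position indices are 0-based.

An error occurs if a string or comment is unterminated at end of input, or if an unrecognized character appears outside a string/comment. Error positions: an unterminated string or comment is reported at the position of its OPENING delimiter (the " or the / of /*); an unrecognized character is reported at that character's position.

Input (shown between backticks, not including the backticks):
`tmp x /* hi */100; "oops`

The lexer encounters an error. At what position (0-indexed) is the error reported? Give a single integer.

Answer: 19

Derivation:
pos=0: emit ID 'tmp' (now at pos=3)
pos=4: emit ID 'x' (now at pos=5)
pos=6: enter COMMENT mode (saw '/*')
exit COMMENT mode (now at pos=14)
pos=14: emit NUM '100' (now at pos=17)
pos=17: emit SEMI ';'
pos=19: enter STRING mode
pos=19: ERROR — unterminated string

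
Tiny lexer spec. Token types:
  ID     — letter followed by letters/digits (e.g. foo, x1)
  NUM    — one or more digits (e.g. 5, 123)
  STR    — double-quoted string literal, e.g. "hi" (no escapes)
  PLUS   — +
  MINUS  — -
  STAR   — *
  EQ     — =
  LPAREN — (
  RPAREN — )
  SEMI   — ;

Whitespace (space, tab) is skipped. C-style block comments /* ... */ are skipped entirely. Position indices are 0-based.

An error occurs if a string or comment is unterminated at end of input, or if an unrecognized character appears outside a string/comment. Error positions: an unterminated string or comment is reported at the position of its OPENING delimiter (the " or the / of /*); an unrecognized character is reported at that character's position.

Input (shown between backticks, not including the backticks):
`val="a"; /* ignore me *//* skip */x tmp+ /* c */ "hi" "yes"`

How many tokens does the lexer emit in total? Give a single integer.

pos=0: emit ID 'val' (now at pos=3)
pos=3: emit EQ '='
pos=4: enter STRING mode
pos=4: emit STR "a" (now at pos=7)
pos=7: emit SEMI ';'
pos=9: enter COMMENT mode (saw '/*')
exit COMMENT mode (now at pos=24)
pos=24: enter COMMENT mode (saw '/*')
exit COMMENT mode (now at pos=34)
pos=34: emit ID 'x' (now at pos=35)
pos=36: emit ID 'tmp' (now at pos=39)
pos=39: emit PLUS '+'
pos=41: enter COMMENT mode (saw '/*')
exit COMMENT mode (now at pos=48)
pos=49: enter STRING mode
pos=49: emit STR "hi" (now at pos=53)
pos=54: enter STRING mode
pos=54: emit STR "yes" (now at pos=59)
DONE. 9 tokens: [ID, EQ, STR, SEMI, ID, ID, PLUS, STR, STR]

Answer: 9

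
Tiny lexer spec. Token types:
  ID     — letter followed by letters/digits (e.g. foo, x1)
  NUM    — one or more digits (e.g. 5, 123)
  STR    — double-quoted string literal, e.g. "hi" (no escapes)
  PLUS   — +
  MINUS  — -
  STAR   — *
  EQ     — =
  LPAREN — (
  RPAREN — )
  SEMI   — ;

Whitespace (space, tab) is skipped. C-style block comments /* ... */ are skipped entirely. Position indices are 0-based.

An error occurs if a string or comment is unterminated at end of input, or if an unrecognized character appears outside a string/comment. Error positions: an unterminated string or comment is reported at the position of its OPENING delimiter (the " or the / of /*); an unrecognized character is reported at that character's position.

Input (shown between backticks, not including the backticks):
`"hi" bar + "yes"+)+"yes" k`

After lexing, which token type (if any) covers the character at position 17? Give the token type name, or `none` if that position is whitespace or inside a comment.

Answer: RPAREN

Derivation:
pos=0: enter STRING mode
pos=0: emit STR "hi" (now at pos=4)
pos=5: emit ID 'bar' (now at pos=8)
pos=9: emit PLUS '+'
pos=11: enter STRING mode
pos=11: emit STR "yes" (now at pos=16)
pos=16: emit PLUS '+'
pos=17: emit RPAREN ')'
pos=18: emit PLUS '+'
pos=19: enter STRING mode
pos=19: emit STR "yes" (now at pos=24)
pos=25: emit ID 'k' (now at pos=26)
DONE. 9 tokens: [STR, ID, PLUS, STR, PLUS, RPAREN, PLUS, STR, ID]
Position 17: char is ')' -> RPAREN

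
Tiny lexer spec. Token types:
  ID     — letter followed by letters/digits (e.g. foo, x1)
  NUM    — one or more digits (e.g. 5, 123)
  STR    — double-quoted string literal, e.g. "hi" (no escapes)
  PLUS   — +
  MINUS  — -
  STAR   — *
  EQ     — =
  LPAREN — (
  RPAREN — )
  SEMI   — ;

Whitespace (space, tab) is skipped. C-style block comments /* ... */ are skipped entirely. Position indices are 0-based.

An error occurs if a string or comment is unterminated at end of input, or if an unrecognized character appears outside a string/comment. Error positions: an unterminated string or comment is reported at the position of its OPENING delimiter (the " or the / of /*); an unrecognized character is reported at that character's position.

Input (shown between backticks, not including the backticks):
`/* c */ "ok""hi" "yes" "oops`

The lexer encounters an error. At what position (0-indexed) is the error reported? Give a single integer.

pos=0: enter COMMENT mode (saw '/*')
exit COMMENT mode (now at pos=7)
pos=8: enter STRING mode
pos=8: emit STR "ok" (now at pos=12)
pos=12: enter STRING mode
pos=12: emit STR "hi" (now at pos=16)
pos=17: enter STRING mode
pos=17: emit STR "yes" (now at pos=22)
pos=23: enter STRING mode
pos=23: ERROR — unterminated string

Answer: 23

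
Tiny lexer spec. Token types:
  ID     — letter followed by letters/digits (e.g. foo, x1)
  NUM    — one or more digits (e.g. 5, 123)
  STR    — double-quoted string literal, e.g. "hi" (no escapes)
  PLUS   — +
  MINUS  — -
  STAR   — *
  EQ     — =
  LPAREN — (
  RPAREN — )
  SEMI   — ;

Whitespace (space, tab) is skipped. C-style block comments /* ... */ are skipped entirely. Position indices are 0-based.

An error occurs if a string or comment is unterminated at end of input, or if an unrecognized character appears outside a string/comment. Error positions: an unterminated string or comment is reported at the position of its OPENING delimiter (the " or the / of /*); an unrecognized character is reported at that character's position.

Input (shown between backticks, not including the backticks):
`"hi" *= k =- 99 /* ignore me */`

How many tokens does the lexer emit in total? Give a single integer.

pos=0: enter STRING mode
pos=0: emit STR "hi" (now at pos=4)
pos=5: emit STAR '*'
pos=6: emit EQ '='
pos=8: emit ID 'k' (now at pos=9)
pos=10: emit EQ '='
pos=11: emit MINUS '-'
pos=13: emit NUM '99' (now at pos=15)
pos=16: enter COMMENT mode (saw '/*')
exit COMMENT mode (now at pos=31)
DONE. 7 tokens: [STR, STAR, EQ, ID, EQ, MINUS, NUM]

Answer: 7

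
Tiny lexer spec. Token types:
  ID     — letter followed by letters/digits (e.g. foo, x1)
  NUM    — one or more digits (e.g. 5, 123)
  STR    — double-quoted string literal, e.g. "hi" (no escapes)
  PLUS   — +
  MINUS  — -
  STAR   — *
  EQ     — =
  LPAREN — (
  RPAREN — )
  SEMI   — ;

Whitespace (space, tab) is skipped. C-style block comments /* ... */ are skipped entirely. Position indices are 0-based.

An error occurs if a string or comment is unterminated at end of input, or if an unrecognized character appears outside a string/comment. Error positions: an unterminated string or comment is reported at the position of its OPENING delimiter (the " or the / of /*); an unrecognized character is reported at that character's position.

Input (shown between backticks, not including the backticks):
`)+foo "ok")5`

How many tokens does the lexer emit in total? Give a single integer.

pos=0: emit RPAREN ')'
pos=1: emit PLUS '+'
pos=2: emit ID 'foo' (now at pos=5)
pos=6: enter STRING mode
pos=6: emit STR "ok" (now at pos=10)
pos=10: emit RPAREN ')'
pos=11: emit NUM '5' (now at pos=12)
DONE. 6 tokens: [RPAREN, PLUS, ID, STR, RPAREN, NUM]

Answer: 6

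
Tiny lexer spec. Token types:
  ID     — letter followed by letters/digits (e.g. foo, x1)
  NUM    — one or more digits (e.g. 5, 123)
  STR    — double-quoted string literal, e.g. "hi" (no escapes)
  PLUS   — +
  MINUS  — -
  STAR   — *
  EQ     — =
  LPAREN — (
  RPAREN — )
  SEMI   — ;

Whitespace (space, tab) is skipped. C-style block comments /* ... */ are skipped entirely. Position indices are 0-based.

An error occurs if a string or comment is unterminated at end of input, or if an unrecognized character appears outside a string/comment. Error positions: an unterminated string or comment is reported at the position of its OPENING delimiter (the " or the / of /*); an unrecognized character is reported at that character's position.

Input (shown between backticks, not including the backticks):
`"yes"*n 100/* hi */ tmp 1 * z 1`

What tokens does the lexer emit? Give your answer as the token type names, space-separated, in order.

pos=0: enter STRING mode
pos=0: emit STR "yes" (now at pos=5)
pos=5: emit STAR '*'
pos=6: emit ID 'n' (now at pos=7)
pos=8: emit NUM '100' (now at pos=11)
pos=11: enter COMMENT mode (saw '/*')
exit COMMENT mode (now at pos=19)
pos=20: emit ID 'tmp' (now at pos=23)
pos=24: emit NUM '1' (now at pos=25)
pos=26: emit STAR '*'
pos=28: emit ID 'z' (now at pos=29)
pos=30: emit NUM '1' (now at pos=31)
DONE. 9 tokens: [STR, STAR, ID, NUM, ID, NUM, STAR, ID, NUM]

Answer: STR STAR ID NUM ID NUM STAR ID NUM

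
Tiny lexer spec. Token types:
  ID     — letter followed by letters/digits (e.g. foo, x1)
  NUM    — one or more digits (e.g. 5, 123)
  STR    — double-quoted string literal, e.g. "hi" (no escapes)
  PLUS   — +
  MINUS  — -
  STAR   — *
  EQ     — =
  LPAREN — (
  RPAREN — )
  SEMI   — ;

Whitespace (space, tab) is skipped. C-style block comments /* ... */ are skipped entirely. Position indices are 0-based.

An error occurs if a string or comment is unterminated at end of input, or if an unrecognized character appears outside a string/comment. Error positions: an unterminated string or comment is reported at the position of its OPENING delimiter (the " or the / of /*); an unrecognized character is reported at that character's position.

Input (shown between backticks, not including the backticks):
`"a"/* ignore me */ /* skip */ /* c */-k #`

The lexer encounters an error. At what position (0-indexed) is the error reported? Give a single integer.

Answer: 40

Derivation:
pos=0: enter STRING mode
pos=0: emit STR "a" (now at pos=3)
pos=3: enter COMMENT mode (saw '/*')
exit COMMENT mode (now at pos=18)
pos=19: enter COMMENT mode (saw '/*')
exit COMMENT mode (now at pos=29)
pos=30: enter COMMENT mode (saw '/*')
exit COMMENT mode (now at pos=37)
pos=37: emit MINUS '-'
pos=38: emit ID 'k' (now at pos=39)
pos=40: ERROR — unrecognized char '#'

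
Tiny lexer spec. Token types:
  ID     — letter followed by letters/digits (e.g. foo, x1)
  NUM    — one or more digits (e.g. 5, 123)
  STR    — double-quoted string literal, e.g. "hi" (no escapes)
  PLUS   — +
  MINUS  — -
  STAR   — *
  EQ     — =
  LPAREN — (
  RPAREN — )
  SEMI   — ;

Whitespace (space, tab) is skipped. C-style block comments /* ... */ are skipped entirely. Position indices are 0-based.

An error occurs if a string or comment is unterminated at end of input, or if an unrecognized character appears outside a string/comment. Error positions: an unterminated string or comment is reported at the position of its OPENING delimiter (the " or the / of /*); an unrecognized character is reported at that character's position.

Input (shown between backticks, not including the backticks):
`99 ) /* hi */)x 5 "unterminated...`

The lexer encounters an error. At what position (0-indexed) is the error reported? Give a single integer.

Answer: 18

Derivation:
pos=0: emit NUM '99' (now at pos=2)
pos=3: emit RPAREN ')'
pos=5: enter COMMENT mode (saw '/*')
exit COMMENT mode (now at pos=13)
pos=13: emit RPAREN ')'
pos=14: emit ID 'x' (now at pos=15)
pos=16: emit NUM '5' (now at pos=17)
pos=18: enter STRING mode
pos=18: ERROR — unterminated string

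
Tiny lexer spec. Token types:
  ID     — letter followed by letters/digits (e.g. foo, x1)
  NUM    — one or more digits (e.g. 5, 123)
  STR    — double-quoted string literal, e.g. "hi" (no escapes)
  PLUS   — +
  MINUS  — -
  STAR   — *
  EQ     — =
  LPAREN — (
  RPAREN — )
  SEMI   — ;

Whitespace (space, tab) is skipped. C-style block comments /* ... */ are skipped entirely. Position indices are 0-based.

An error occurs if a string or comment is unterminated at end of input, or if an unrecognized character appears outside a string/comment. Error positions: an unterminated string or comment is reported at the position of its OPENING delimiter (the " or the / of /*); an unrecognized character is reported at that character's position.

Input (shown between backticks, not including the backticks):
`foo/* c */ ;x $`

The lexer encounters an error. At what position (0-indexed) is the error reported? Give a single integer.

pos=0: emit ID 'foo' (now at pos=3)
pos=3: enter COMMENT mode (saw '/*')
exit COMMENT mode (now at pos=10)
pos=11: emit SEMI ';'
pos=12: emit ID 'x' (now at pos=13)
pos=14: ERROR — unrecognized char '$'

Answer: 14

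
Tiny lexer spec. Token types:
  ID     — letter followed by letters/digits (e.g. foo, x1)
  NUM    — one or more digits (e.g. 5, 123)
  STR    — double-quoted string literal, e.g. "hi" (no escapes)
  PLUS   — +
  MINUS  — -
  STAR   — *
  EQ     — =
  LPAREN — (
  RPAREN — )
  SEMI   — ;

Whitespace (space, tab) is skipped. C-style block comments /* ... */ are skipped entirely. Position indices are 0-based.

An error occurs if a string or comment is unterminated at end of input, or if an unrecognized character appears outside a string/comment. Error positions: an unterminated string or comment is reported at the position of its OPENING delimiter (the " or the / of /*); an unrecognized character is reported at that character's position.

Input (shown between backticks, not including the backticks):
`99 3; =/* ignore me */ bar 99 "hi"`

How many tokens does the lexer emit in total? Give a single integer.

Answer: 7

Derivation:
pos=0: emit NUM '99' (now at pos=2)
pos=3: emit NUM '3' (now at pos=4)
pos=4: emit SEMI ';'
pos=6: emit EQ '='
pos=7: enter COMMENT mode (saw '/*')
exit COMMENT mode (now at pos=22)
pos=23: emit ID 'bar' (now at pos=26)
pos=27: emit NUM '99' (now at pos=29)
pos=30: enter STRING mode
pos=30: emit STR "hi" (now at pos=34)
DONE. 7 tokens: [NUM, NUM, SEMI, EQ, ID, NUM, STR]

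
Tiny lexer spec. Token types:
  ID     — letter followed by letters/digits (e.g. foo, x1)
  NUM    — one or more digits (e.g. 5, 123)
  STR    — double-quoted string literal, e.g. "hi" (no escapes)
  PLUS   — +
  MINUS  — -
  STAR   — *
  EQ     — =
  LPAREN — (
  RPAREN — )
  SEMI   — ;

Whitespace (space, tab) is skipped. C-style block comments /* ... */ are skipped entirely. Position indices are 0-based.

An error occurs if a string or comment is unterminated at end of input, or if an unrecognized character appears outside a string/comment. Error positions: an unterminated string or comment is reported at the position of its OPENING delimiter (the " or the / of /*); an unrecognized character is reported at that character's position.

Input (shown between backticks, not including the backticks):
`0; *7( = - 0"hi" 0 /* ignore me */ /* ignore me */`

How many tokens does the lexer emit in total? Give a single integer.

pos=0: emit NUM '0' (now at pos=1)
pos=1: emit SEMI ';'
pos=3: emit STAR '*'
pos=4: emit NUM '7' (now at pos=5)
pos=5: emit LPAREN '('
pos=7: emit EQ '='
pos=9: emit MINUS '-'
pos=11: emit NUM '0' (now at pos=12)
pos=12: enter STRING mode
pos=12: emit STR "hi" (now at pos=16)
pos=17: emit NUM '0' (now at pos=18)
pos=19: enter COMMENT mode (saw '/*')
exit COMMENT mode (now at pos=34)
pos=35: enter COMMENT mode (saw '/*')
exit COMMENT mode (now at pos=50)
DONE. 10 tokens: [NUM, SEMI, STAR, NUM, LPAREN, EQ, MINUS, NUM, STR, NUM]

Answer: 10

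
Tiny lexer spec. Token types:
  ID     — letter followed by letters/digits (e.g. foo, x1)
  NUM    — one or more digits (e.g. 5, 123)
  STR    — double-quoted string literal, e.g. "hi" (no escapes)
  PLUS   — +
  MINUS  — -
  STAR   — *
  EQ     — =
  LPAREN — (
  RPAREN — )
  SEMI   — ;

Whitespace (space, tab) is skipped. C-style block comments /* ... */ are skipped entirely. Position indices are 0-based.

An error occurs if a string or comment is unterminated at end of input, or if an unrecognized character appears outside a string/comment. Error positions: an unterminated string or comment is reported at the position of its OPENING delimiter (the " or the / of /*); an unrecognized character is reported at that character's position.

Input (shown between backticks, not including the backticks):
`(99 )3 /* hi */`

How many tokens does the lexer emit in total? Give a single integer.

Answer: 4

Derivation:
pos=0: emit LPAREN '('
pos=1: emit NUM '99' (now at pos=3)
pos=4: emit RPAREN ')'
pos=5: emit NUM '3' (now at pos=6)
pos=7: enter COMMENT mode (saw '/*')
exit COMMENT mode (now at pos=15)
DONE. 4 tokens: [LPAREN, NUM, RPAREN, NUM]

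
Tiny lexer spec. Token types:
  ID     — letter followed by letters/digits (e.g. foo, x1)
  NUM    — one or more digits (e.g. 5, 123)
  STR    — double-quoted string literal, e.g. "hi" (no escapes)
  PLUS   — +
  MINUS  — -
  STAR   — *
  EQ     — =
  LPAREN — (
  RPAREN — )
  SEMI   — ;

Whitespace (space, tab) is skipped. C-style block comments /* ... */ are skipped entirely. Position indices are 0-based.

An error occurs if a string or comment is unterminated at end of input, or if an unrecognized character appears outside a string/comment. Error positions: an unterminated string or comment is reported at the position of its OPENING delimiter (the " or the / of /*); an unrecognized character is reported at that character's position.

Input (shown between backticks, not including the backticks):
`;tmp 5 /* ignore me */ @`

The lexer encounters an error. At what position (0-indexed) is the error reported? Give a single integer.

pos=0: emit SEMI ';'
pos=1: emit ID 'tmp' (now at pos=4)
pos=5: emit NUM '5' (now at pos=6)
pos=7: enter COMMENT mode (saw '/*')
exit COMMENT mode (now at pos=22)
pos=23: ERROR — unrecognized char '@'

Answer: 23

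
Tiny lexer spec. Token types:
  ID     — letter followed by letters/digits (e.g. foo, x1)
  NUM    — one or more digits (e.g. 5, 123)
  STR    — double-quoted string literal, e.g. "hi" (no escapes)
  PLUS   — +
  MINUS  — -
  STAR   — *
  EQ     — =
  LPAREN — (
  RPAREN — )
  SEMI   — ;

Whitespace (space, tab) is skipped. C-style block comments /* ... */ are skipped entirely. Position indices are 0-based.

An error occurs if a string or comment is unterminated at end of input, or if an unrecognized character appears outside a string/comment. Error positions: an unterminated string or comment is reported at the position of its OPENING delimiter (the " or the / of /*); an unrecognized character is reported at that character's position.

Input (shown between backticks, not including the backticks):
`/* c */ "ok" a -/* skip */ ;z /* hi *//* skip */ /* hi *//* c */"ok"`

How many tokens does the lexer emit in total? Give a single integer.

pos=0: enter COMMENT mode (saw '/*')
exit COMMENT mode (now at pos=7)
pos=8: enter STRING mode
pos=8: emit STR "ok" (now at pos=12)
pos=13: emit ID 'a' (now at pos=14)
pos=15: emit MINUS '-'
pos=16: enter COMMENT mode (saw '/*')
exit COMMENT mode (now at pos=26)
pos=27: emit SEMI ';'
pos=28: emit ID 'z' (now at pos=29)
pos=30: enter COMMENT mode (saw '/*')
exit COMMENT mode (now at pos=38)
pos=38: enter COMMENT mode (saw '/*')
exit COMMENT mode (now at pos=48)
pos=49: enter COMMENT mode (saw '/*')
exit COMMENT mode (now at pos=57)
pos=57: enter COMMENT mode (saw '/*')
exit COMMENT mode (now at pos=64)
pos=64: enter STRING mode
pos=64: emit STR "ok" (now at pos=68)
DONE. 6 tokens: [STR, ID, MINUS, SEMI, ID, STR]

Answer: 6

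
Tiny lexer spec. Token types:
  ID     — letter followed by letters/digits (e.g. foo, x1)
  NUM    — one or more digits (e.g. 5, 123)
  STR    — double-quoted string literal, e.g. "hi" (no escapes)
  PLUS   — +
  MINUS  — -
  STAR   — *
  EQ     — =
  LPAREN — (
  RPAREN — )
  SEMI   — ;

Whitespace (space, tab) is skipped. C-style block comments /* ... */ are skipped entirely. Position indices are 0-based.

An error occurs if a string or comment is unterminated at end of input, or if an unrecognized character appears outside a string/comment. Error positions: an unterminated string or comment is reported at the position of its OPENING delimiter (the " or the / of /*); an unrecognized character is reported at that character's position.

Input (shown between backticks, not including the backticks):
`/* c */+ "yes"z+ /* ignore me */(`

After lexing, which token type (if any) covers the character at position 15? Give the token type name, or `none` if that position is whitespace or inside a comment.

pos=0: enter COMMENT mode (saw '/*')
exit COMMENT mode (now at pos=7)
pos=7: emit PLUS '+'
pos=9: enter STRING mode
pos=9: emit STR "yes" (now at pos=14)
pos=14: emit ID 'z' (now at pos=15)
pos=15: emit PLUS '+'
pos=17: enter COMMENT mode (saw '/*')
exit COMMENT mode (now at pos=32)
pos=32: emit LPAREN '('
DONE. 5 tokens: [PLUS, STR, ID, PLUS, LPAREN]
Position 15: char is '+' -> PLUS

Answer: PLUS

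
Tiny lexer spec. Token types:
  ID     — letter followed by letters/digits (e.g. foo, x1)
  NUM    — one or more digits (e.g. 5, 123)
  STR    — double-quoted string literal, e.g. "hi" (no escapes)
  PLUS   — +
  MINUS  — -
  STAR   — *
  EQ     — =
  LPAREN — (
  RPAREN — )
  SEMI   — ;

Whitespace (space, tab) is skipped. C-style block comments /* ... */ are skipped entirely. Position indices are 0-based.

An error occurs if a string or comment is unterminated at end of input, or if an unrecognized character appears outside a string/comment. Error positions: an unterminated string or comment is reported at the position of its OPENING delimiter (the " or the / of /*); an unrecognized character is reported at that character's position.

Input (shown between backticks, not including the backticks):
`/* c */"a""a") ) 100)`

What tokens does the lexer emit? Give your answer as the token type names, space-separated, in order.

pos=0: enter COMMENT mode (saw '/*')
exit COMMENT mode (now at pos=7)
pos=7: enter STRING mode
pos=7: emit STR "a" (now at pos=10)
pos=10: enter STRING mode
pos=10: emit STR "a" (now at pos=13)
pos=13: emit RPAREN ')'
pos=15: emit RPAREN ')'
pos=17: emit NUM '100' (now at pos=20)
pos=20: emit RPAREN ')'
DONE. 6 tokens: [STR, STR, RPAREN, RPAREN, NUM, RPAREN]

Answer: STR STR RPAREN RPAREN NUM RPAREN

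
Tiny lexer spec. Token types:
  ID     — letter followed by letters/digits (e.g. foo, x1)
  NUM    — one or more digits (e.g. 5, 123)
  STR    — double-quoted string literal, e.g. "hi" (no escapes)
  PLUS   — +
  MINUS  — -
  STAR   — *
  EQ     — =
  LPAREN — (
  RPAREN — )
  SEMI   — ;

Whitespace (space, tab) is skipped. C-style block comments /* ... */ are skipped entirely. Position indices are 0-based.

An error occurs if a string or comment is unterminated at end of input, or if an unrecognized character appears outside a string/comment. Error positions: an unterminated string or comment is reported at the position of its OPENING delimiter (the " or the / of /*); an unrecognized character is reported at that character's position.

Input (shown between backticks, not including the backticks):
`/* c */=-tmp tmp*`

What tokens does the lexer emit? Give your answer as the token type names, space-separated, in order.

pos=0: enter COMMENT mode (saw '/*')
exit COMMENT mode (now at pos=7)
pos=7: emit EQ '='
pos=8: emit MINUS '-'
pos=9: emit ID 'tmp' (now at pos=12)
pos=13: emit ID 'tmp' (now at pos=16)
pos=16: emit STAR '*'
DONE. 5 tokens: [EQ, MINUS, ID, ID, STAR]

Answer: EQ MINUS ID ID STAR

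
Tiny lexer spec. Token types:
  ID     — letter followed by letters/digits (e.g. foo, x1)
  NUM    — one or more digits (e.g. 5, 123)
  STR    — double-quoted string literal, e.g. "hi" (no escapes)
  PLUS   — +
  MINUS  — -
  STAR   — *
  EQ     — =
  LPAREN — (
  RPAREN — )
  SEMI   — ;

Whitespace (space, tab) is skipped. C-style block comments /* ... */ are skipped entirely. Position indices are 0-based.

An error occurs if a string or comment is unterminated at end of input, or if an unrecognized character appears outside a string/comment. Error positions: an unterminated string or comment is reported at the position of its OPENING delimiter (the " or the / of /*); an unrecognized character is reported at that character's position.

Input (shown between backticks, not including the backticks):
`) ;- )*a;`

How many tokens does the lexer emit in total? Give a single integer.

Answer: 7

Derivation:
pos=0: emit RPAREN ')'
pos=2: emit SEMI ';'
pos=3: emit MINUS '-'
pos=5: emit RPAREN ')'
pos=6: emit STAR '*'
pos=7: emit ID 'a' (now at pos=8)
pos=8: emit SEMI ';'
DONE. 7 tokens: [RPAREN, SEMI, MINUS, RPAREN, STAR, ID, SEMI]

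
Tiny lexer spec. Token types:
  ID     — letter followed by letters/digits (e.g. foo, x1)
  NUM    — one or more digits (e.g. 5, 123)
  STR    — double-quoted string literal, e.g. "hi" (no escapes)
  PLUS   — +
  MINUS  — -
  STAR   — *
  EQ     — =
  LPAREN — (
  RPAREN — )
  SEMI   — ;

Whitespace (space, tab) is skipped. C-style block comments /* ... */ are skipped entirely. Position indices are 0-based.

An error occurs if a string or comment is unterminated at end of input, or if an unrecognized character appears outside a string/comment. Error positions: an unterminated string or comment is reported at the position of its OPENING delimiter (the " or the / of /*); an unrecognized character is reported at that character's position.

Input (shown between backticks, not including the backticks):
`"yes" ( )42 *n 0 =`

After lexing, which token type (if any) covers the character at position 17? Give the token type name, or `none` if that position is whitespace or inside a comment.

Answer: EQ

Derivation:
pos=0: enter STRING mode
pos=0: emit STR "yes" (now at pos=5)
pos=6: emit LPAREN '('
pos=8: emit RPAREN ')'
pos=9: emit NUM '42' (now at pos=11)
pos=12: emit STAR '*'
pos=13: emit ID 'n' (now at pos=14)
pos=15: emit NUM '0' (now at pos=16)
pos=17: emit EQ '='
DONE. 8 tokens: [STR, LPAREN, RPAREN, NUM, STAR, ID, NUM, EQ]
Position 17: char is '=' -> EQ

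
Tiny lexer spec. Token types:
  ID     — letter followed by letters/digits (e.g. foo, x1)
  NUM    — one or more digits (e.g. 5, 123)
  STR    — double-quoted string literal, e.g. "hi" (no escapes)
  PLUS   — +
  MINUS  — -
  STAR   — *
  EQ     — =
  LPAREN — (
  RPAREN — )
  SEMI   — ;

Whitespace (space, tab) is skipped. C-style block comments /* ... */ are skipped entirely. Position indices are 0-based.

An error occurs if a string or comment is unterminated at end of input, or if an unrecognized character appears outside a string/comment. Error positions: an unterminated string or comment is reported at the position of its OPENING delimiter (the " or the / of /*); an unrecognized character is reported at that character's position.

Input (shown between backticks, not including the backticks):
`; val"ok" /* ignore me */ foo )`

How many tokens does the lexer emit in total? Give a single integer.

Answer: 5

Derivation:
pos=0: emit SEMI ';'
pos=2: emit ID 'val' (now at pos=5)
pos=5: enter STRING mode
pos=5: emit STR "ok" (now at pos=9)
pos=10: enter COMMENT mode (saw '/*')
exit COMMENT mode (now at pos=25)
pos=26: emit ID 'foo' (now at pos=29)
pos=30: emit RPAREN ')'
DONE. 5 tokens: [SEMI, ID, STR, ID, RPAREN]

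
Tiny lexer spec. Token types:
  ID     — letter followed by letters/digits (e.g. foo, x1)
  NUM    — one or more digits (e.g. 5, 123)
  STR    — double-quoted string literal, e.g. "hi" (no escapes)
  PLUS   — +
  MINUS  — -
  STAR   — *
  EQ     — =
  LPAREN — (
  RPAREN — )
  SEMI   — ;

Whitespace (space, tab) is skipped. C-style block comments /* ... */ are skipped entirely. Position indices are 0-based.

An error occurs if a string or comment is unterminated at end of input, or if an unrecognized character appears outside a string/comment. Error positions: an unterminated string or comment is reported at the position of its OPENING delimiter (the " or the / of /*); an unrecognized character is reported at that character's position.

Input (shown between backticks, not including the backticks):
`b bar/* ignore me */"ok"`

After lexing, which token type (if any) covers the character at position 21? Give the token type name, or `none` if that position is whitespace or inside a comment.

pos=0: emit ID 'b' (now at pos=1)
pos=2: emit ID 'bar' (now at pos=5)
pos=5: enter COMMENT mode (saw '/*')
exit COMMENT mode (now at pos=20)
pos=20: enter STRING mode
pos=20: emit STR "ok" (now at pos=24)
DONE. 3 tokens: [ID, ID, STR]
Position 21: char is 'o' -> STR

Answer: STR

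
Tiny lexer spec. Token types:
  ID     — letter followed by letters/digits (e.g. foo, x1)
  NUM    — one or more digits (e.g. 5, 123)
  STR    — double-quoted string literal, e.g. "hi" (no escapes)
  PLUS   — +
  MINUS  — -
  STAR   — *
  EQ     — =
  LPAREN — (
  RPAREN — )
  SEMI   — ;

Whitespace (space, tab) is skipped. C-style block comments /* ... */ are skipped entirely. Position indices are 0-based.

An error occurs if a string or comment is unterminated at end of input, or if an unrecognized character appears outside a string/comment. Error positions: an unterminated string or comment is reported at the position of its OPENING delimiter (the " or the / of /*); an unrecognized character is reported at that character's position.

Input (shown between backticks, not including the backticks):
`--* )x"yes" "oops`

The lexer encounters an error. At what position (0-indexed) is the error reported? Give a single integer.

Answer: 12

Derivation:
pos=0: emit MINUS '-'
pos=1: emit MINUS '-'
pos=2: emit STAR '*'
pos=4: emit RPAREN ')'
pos=5: emit ID 'x' (now at pos=6)
pos=6: enter STRING mode
pos=6: emit STR "yes" (now at pos=11)
pos=12: enter STRING mode
pos=12: ERROR — unterminated string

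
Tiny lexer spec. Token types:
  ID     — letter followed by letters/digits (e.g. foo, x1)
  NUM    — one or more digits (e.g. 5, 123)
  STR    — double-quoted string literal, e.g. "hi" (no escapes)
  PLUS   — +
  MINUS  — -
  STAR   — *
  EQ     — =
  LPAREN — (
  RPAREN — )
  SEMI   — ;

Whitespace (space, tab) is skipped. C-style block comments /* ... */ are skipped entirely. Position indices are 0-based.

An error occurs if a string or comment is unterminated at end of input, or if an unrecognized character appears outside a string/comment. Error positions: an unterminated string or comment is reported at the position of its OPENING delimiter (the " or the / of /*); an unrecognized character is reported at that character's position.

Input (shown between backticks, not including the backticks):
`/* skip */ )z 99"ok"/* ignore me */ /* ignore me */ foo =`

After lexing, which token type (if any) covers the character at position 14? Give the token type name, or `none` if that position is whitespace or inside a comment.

pos=0: enter COMMENT mode (saw '/*')
exit COMMENT mode (now at pos=10)
pos=11: emit RPAREN ')'
pos=12: emit ID 'z' (now at pos=13)
pos=14: emit NUM '99' (now at pos=16)
pos=16: enter STRING mode
pos=16: emit STR "ok" (now at pos=20)
pos=20: enter COMMENT mode (saw '/*')
exit COMMENT mode (now at pos=35)
pos=36: enter COMMENT mode (saw '/*')
exit COMMENT mode (now at pos=51)
pos=52: emit ID 'foo' (now at pos=55)
pos=56: emit EQ '='
DONE. 6 tokens: [RPAREN, ID, NUM, STR, ID, EQ]
Position 14: char is '9' -> NUM

Answer: NUM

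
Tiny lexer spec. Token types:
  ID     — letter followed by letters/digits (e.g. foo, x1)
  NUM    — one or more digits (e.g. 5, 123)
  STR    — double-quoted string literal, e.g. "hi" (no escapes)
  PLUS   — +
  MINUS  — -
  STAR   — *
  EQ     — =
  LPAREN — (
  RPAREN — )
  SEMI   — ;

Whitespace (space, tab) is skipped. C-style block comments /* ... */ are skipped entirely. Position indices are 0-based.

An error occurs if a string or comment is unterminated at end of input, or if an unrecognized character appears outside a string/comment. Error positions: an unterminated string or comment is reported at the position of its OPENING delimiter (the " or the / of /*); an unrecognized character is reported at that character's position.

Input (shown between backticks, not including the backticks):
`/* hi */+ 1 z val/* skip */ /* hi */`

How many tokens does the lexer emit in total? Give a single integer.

Answer: 4

Derivation:
pos=0: enter COMMENT mode (saw '/*')
exit COMMENT mode (now at pos=8)
pos=8: emit PLUS '+'
pos=10: emit NUM '1' (now at pos=11)
pos=12: emit ID 'z' (now at pos=13)
pos=14: emit ID 'val' (now at pos=17)
pos=17: enter COMMENT mode (saw '/*')
exit COMMENT mode (now at pos=27)
pos=28: enter COMMENT mode (saw '/*')
exit COMMENT mode (now at pos=36)
DONE. 4 tokens: [PLUS, NUM, ID, ID]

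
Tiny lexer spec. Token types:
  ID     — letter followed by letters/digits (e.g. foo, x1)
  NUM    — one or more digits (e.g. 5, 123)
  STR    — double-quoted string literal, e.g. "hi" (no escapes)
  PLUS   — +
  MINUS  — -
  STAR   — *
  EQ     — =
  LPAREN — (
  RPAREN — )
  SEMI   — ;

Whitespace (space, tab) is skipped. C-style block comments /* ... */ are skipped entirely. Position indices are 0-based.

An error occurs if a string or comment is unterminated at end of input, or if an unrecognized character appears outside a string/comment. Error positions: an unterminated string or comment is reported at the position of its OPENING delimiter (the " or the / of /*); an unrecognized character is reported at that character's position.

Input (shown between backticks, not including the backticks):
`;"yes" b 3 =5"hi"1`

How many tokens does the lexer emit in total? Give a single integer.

pos=0: emit SEMI ';'
pos=1: enter STRING mode
pos=1: emit STR "yes" (now at pos=6)
pos=7: emit ID 'b' (now at pos=8)
pos=9: emit NUM '3' (now at pos=10)
pos=11: emit EQ '='
pos=12: emit NUM '5' (now at pos=13)
pos=13: enter STRING mode
pos=13: emit STR "hi" (now at pos=17)
pos=17: emit NUM '1' (now at pos=18)
DONE. 8 tokens: [SEMI, STR, ID, NUM, EQ, NUM, STR, NUM]

Answer: 8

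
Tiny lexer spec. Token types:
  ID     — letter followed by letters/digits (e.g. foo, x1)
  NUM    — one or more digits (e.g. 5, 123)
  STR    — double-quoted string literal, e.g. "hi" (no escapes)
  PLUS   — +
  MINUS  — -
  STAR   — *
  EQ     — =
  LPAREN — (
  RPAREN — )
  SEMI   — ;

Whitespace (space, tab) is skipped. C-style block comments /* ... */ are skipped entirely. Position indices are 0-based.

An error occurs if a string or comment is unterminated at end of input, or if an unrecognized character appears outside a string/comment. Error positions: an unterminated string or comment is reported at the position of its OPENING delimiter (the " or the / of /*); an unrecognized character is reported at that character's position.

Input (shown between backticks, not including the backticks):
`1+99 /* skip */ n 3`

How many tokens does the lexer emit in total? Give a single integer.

pos=0: emit NUM '1' (now at pos=1)
pos=1: emit PLUS '+'
pos=2: emit NUM '99' (now at pos=4)
pos=5: enter COMMENT mode (saw '/*')
exit COMMENT mode (now at pos=15)
pos=16: emit ID 'n' (now at pos=17)
pos=18: emit NUM '3' (now at pos=19)
DONE. 5 tokens: [NUM, PLUS, NUM, ID, NUM]

Answer: 5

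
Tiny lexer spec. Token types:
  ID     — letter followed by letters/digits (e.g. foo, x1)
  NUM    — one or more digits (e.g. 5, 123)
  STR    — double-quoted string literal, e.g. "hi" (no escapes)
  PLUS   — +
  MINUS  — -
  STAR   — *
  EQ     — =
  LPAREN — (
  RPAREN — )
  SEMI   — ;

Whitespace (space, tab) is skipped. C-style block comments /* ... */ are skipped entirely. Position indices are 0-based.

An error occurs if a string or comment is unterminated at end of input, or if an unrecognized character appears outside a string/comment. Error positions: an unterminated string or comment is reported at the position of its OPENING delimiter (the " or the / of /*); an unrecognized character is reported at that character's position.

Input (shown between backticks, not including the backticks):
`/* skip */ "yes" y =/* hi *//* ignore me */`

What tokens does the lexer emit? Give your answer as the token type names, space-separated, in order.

Answer: STR ID EQ

Derivation:
pos=0: enter COMMENT mode (saw '/*')
exit COMMENT mode (now at pos=10)
pos=11: enter STRING mode
pos=11: emit STR "yes" (now at pos=16)
pos=17: emit ID 'y' (now at pos=18)
pos=19: emit EQ '='
pos=20: enter COMMENT mode (saw '/*')
exit COMMENT mode (now at pos=28)
pos=28: enter COMMENT mode (saw '/*')
exit COMMENT mode (now at pos=43)
DONE. 3 tokens: [STR, ID, EQ]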